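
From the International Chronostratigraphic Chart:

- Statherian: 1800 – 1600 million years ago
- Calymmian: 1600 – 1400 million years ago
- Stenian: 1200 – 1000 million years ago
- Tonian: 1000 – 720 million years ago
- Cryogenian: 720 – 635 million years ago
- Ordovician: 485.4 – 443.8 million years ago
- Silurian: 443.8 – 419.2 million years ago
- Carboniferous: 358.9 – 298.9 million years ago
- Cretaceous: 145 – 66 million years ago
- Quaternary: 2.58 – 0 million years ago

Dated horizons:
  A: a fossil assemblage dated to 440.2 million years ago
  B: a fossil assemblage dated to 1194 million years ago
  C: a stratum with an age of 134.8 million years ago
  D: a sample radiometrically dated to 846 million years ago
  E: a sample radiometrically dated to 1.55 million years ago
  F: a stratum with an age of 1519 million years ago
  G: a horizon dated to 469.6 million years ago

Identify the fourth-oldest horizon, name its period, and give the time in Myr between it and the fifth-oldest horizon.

G, in the Ordovician; 29.4 million years to A

Sorted oldest-first by Ma: F (1519), B (1194), D (846), G (469.6), A (440.2), C (134.8), E (1.55).
The fourth oldest is G at 469.6 Ma, which lies in 485.4–443.8 Ma: the Ordovician.
The fifth oldest is A at 440.2 Ma; separation = |469.6 − 440.2| = 29.4 Myr.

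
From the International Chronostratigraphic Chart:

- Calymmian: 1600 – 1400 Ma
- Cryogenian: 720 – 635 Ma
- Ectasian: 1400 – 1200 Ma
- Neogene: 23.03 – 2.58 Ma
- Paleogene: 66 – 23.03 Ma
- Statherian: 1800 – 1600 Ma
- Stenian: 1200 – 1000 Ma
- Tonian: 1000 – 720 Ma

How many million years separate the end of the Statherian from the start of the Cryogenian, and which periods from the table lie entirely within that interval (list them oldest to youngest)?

The Statherian closes at 1600 Ma and the Cryogenian opens at 720 Ma, so the interval is 1600 − 720 = 880 Myr.
A period fits inside if it starts at or after 1600 Ma and ends at or before 720 Ma; oldest first that gives Calymmian, Ectasian, Stenian, Tonian.

880 million years; Calymmian, Ectasian, Stenian, Tonian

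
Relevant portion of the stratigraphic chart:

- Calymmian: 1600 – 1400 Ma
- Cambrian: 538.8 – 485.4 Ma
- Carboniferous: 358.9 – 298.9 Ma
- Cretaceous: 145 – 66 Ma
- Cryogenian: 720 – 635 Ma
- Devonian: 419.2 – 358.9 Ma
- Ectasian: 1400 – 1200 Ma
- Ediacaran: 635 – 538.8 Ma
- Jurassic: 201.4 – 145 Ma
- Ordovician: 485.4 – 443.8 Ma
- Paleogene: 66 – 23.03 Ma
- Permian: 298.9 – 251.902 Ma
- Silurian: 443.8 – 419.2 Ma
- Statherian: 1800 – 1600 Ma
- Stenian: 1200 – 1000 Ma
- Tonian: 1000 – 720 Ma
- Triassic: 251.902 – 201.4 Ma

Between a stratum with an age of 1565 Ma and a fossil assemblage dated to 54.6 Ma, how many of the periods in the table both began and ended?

The older date is 1565 Ma and the younger is 54.6 Ma.
Periods with start < 1565 and end > 54.6 Ma: Ectasian (1400–1200), Stenian (1200–1000), Tonian (1000–720), Cryogenian (720–635), Ediacaran (635–538.8), Cambrian (538.8–485.4), Ordovician (485.4–443.8), Silurian (443.8–419.2), Devonian (419.2–358.9), Carboniferous (358.9–298.9), Permian (298.9–251.902), Triassic (251.902–201.4), Jurassic (201.4–145), Cretaceous (145–66).
That is 14 complete periods.

14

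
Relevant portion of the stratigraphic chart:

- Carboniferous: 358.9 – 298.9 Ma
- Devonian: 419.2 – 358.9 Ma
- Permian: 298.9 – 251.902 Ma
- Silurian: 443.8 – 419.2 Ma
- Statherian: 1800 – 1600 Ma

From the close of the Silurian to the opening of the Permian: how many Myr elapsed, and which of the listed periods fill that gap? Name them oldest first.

End of Silurian = 419.2 Ma; start of Permian = 298.9 Ma.
Gap = 419.2 − 298.9 = 120.3 Myr.
Periods wholly inside 419.2–298.9 Ma: Devonian (419.2–358.9), Carboniferous (358.9–298.9).

120.3 million years; Devonian, Carboniferous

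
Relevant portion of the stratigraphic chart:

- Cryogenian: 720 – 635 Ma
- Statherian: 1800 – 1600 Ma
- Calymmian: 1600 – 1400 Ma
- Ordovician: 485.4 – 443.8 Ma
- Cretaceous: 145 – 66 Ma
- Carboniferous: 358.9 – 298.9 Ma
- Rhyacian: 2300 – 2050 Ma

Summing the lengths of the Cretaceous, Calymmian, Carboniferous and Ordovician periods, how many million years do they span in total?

Duration is start − end for each: (145 − 66) + (1600 − 1400) + (358.9 − 298.9) + (485.4 − 443.8).
That is 79 + 200 + 60 + 41.6, which totals 380.6 million years.

380.6 million years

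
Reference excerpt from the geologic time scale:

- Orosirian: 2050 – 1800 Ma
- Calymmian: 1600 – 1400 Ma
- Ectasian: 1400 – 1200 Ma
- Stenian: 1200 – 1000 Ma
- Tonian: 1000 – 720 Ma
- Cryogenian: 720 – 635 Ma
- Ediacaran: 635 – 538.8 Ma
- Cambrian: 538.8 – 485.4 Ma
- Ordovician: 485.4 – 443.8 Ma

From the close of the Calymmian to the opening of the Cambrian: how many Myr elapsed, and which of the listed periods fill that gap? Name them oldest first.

861.2 million years; Ectasian, Stenian, Tonian, Cryogenian, Ediacaran

The Calymmian closes at 1400 Ma and the Cambrian opens at 538.8 Ma, so the interval is 1400 − 538.8 = 861.2 Myr.
A period fits inside if it starts at or after 1400 Ma and ends at or before 538.8 Ma; oldest first that gives Ectasian, Stenian, Tonian, Cryogenian, Ediacaran.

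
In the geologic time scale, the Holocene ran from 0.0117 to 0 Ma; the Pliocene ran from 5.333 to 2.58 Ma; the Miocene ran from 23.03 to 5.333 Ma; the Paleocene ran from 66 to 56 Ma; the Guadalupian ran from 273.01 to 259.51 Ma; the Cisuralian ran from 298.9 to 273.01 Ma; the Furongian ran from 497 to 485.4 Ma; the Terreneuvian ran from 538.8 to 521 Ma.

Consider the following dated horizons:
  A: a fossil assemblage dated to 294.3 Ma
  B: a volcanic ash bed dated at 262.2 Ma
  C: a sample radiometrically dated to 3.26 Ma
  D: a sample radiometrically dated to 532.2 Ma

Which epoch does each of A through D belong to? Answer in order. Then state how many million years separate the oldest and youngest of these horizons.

A — Cisuralian; B — Guadalupian; C — Pliocene; D — Terreneuvian; span 528.94 million years

A: 294.3 Ma lies in 298.9–273.01 Ma, so Cisuralian.
B: 262.2 Ma lies in 273.01–259.51 Ma, so Guadalupian.
C: 3.26 Ma lies in 5.333–2.58 Ma, so Pliocene.
D: 532.2 Ma lies in 538.8–521 Ma, so Terreneuvian.
Oldest = 532.2 Ma, youngest = 3.26 Ma → span 528.94 Myr.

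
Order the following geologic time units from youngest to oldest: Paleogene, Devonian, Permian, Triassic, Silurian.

Paleogene, Triassic, Permian, Devonian, Silurian

Group by era (each group listed oldest first) — Paleozoic: Silurian, Devonian, Permian; Mesozoic: Triassic; Cenozoic: Paleogene. The eras run Paleozoic → Mesozoic → Cenozoic. Concatenating the groups in that era order and then reversing gives youngest to oldest.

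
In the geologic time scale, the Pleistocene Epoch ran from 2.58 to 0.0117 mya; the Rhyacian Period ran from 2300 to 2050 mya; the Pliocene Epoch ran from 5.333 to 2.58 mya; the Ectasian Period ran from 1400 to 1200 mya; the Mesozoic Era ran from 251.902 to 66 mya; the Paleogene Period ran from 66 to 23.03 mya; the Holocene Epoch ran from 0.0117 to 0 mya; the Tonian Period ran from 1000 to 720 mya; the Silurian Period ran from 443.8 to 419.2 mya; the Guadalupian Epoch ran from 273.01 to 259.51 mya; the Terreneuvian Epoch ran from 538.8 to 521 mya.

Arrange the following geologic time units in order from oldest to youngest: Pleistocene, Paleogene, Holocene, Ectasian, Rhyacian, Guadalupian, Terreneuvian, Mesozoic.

Rhyacian → Ectasian → Terreneuvian → Guadalupian → Mesozoic → Paleogene → Pleistocene → Holocene

The oldest of these is Rhyacian (starts 2300 Ma) and the youngest is Holocene (ends 0 Ma).
In between, by decreasing start age: Ectasian (1400), Terreneuvian (538.8), Guadalupian (273.01), Mesozoic (251.902), Paleogene (66), Pleistocene (2.58).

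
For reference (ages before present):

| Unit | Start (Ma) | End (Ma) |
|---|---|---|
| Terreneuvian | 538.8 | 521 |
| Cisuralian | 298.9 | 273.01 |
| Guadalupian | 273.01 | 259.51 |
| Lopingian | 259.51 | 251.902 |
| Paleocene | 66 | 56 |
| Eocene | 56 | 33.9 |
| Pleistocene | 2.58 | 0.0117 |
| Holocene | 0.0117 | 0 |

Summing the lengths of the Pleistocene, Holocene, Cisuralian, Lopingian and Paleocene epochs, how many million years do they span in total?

Each duration: Pleistocene = 2.5683; Holocene = 0.0117; Cisuralian = 25.89; Lopingian = 7.608; Paleocene = 10.
Sum: 2.5683 + 0.0117 + 25.89 + 7.608 + 10 = 46.078 Myr.

46.078 million years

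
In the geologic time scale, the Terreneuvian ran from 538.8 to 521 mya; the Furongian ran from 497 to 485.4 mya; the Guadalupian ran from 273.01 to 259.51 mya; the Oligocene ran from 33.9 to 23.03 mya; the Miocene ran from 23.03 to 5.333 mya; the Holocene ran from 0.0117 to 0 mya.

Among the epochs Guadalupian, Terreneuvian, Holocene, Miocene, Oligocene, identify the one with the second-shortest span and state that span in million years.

Durations: Guadalupian 13.5; Terreneuvian 17.8; Holocene 0.0117; Miocene 17.697; Oligocene 10.87 Myr.
Sorted shortest-first: Holocene (0.0117), Oligocene (10.87), Guadalupian (13.5), Miocene (17.697), Terreneuvian (17.8).
The second shortest is Oligocene at 10.87 Myr.

Oligocene, 10.87 million years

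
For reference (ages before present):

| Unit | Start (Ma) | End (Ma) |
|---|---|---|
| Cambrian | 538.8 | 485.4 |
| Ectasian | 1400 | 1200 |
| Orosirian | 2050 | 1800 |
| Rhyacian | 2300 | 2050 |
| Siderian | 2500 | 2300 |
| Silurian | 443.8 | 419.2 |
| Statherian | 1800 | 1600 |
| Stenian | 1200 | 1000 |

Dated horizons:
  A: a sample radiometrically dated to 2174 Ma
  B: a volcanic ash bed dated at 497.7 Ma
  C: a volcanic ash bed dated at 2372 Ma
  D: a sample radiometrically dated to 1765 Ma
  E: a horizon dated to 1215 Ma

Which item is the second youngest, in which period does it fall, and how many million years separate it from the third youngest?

Sorted youngest-first by Ma: B (497.7), E (1215), D (1765), A (2174), C (2372).
The second youngest is E at 1215 Ma, which lies in 1400–1200 Ma: the Ectasian.
The third youngest is D at 1765 Ma; separation = |1215 − 1765| = 550 Myr.

E, in the Ectasian; 550 million years to D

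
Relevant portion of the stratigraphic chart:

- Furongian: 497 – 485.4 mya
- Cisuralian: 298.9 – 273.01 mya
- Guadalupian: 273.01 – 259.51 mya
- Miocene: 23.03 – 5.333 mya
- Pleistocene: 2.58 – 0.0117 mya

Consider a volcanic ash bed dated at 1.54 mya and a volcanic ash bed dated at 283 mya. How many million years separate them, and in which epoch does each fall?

281.46 million years apart; the first in the Pleistocene, the second in the Cisuralian

Elapsed time: 283 − 1.54 = 281.46 Myr.
1.54 Ma lies within 2.58–0.0117 Ma: Pleistocene.
283 Ma lies within 298.9–273.01 Ma: Cisuralian.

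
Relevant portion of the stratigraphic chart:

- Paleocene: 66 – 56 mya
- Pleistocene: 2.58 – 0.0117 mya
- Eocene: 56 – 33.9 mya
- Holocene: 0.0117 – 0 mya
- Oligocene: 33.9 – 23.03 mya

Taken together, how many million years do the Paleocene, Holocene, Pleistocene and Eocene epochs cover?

34.68 million years

Each duration: Paleocene = 10; Holocene = 0.0117; Pleistocene = 2.5683; Eocene = 22.1.
Sum: 10 + 0.0117 + 2.5683 + 22.1 = 34.68 Myr.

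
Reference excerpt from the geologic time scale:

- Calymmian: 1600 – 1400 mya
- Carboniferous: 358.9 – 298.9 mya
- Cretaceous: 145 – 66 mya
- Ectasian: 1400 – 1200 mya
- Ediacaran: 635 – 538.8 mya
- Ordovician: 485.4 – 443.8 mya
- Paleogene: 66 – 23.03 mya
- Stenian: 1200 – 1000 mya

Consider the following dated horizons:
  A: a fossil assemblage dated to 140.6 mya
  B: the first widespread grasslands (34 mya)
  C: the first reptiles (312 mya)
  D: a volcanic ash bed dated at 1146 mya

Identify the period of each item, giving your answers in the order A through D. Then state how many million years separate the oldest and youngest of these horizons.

A: 140.6 Ma lies in 145–66 Ma, so Cretaceous.
B: 34 Ma lies in 66–23.03 Ma, so Paleogene.
C: 312 Ma lies in 358.9–298.9 Ma, so Carboniferous.
D: 1146 Ma lies in 1200–1000 Ma, so Stenian.
Oldest = 1146 Ma, youngest = 34 Ma → span 1112 Myr.

A — Cretaceous; B — Paleogene; C — Carboniferous; D — Stenian; span 1112 million years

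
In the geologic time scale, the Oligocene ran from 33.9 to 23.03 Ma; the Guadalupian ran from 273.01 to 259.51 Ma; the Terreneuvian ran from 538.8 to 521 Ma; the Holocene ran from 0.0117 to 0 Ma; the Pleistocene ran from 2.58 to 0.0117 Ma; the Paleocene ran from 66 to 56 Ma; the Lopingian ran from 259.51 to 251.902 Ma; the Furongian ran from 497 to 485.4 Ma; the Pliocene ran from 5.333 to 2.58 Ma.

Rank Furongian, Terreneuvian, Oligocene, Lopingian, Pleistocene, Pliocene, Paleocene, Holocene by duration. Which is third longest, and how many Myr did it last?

Oligocene, 10.87 million years

Start − end for each: Furongian 497 − 485.4 = 11.6; Terreneuvian 538.8 − 521 = 17.8; Oligocene 33.9 − 23.03 = 10.87; Lopingian 259.51 − 251.902 = 7.608; Pleistocene 2.58 − 0.0117 = 2.5683; Pliocene 5.333 − 2.58 = 2.753; Paleocene 66 − 56 = 10; Holocene 0.0117 − 0 = 0.0117.
Ranking these from longest: Terreneuvian > Furongian > Oligocene > Paleocene > Lopingian > Pliocene > Pleistocene > Holocene.
Position 3 in that ranking is Oligocene, which lasted 10.87 Myr.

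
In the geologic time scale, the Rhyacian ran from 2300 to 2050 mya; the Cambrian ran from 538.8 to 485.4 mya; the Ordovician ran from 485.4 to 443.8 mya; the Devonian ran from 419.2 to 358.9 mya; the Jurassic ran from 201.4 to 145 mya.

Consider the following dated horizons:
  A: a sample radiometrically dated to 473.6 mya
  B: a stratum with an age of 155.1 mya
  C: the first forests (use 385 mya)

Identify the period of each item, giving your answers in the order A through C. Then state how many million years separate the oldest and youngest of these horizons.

Match each age against the start–end ranges in the excerpt: A = 473.6 Ma → Ordovician (485.4–443.8); B = 155.1 Ma → Jurassic (201.4–145); C = 385 Ma → Devonian (419.2–358.9).
The largest age is 473.6 Ma and the smallest is 155.1 Ma; their difference is 318.5 Myr.

A — Ordovician; B — Jurassic; C — Devonian; span 318.5 million years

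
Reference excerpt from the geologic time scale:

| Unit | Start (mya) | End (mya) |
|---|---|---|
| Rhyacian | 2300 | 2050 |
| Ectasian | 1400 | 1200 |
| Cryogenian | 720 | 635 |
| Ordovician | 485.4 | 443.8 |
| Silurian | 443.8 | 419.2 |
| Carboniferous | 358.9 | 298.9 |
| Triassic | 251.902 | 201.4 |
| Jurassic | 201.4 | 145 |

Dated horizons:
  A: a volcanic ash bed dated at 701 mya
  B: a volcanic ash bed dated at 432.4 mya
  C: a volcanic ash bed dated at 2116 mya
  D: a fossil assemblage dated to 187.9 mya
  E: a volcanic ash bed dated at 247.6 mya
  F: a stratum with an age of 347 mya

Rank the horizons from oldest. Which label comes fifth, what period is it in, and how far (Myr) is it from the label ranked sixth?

Larger Ma means older, so oldest first: C 2116 > A 701 > B 432.4 > F 347 > E 247.6 > D 187.9.
Counting 5 along gives E (247.6 Ma); the excerpt puts that inside the Triassic, 251.902–201.4 Ma.
Next in line is D (187.9 Ma), and 247.6 − 187.9 = 59.7 Myr.

E, in the Triassic; 59.7 million years to D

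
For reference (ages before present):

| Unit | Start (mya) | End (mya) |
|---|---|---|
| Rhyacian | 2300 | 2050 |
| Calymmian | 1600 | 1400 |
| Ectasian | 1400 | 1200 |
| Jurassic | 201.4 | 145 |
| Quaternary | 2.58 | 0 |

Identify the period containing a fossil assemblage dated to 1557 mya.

1557 Ma lies between 1600 and 1400 Ma, so it falls in the Calymmian.

Calymmian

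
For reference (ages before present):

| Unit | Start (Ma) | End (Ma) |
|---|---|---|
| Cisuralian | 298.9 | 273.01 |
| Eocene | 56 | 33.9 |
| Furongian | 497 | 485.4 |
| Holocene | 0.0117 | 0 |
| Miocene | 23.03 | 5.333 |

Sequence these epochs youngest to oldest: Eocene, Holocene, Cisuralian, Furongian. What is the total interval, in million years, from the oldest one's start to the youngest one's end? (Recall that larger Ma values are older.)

Start ages (Ma): Furongian 497, Cisuralian 298.9, Eocene 56, Holocene 0.0117.
Ordered youngest to oldest: Holocene, Eocene, Cisuralian, Furongian.
Span = 497 − 0 = 497 Myr.

Holocene → Eocene → Cisuralian → Furongian; total span 497 Myr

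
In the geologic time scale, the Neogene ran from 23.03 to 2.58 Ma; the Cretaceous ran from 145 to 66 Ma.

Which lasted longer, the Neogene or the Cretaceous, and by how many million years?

Neogene: 23.03 − 2.58 = 20.45 Myr.
Cretaceous: 145 − 66 = 79 Myr.
Difference: 79 − 20.45 = 58.55 Myr, so the Cretaceous was longer.

Cretaceous, by 58.55 million years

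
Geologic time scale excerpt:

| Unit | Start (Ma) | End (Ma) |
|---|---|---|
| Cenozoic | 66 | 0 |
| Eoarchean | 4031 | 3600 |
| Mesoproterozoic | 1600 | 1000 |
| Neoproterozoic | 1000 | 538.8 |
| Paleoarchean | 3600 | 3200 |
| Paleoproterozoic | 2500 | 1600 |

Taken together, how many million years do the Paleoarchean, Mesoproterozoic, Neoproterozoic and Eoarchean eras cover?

Each duration: Paleoarchean = 400; Mesoproterozoic = 600; Neoproterozoic = 461.2; Eoarchean = 431.
Sum: 400 + 600 + 461.2 + 431 = 1892.2 Myr.

1892.2 million years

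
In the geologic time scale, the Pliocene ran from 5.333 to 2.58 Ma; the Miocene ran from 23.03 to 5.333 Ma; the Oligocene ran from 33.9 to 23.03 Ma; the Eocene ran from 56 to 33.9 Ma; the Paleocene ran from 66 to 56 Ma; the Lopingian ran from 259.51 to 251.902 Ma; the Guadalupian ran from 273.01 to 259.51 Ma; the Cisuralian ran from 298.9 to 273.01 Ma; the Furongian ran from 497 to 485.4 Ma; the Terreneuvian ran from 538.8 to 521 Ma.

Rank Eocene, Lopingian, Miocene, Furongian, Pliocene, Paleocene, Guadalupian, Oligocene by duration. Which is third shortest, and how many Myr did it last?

Start − end for each: Eocene 56 − 33.9 = 22.1; Lopingian 259.51 − 251.902 = 7.608; Miocene 23.03 − 5.333 = 17.697; Furongian 497 − 485.4 = 11.6; Pliocene 5.333 − 2.58 = 2.753; Paleocene 66 − 56 = 10; Guadalupian 273.01 − 259.51 = 13.5; Oligocene 33.9 − 23.03 = 10.87.
Ranking these from shortest: Pliocene < Lopingian < Paleocene < Oligocene < Furongian < Guadalupian < Miocene < Eocene.
Position 3 in that ranking is Paleocene, which lasted 10 Myr.

Paleocene, 10 million years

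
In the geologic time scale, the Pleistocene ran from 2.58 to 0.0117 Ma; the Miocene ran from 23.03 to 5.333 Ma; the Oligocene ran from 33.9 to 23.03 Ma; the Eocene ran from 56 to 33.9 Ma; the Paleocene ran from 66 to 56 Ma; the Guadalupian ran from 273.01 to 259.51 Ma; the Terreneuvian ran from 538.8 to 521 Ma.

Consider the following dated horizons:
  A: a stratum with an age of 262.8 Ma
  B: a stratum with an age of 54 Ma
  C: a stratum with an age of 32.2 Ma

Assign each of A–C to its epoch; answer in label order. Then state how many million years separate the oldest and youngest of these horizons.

A: 262.8 Ma lies in 273.01–259.51 Ma, so Guadalupian.
B: 54 Ma lies in 56–33.9 Ma, so Eocene.
C: 32.2 Ma lies in 33.9–23.03 Ma, so Oligocene.
Oldest = 262.8 Ma, youngest = 32.2 Ma → span 230.6 Myr.

A — Guadalupian; B — Eocene; C — Oligocene; span 230.6 million years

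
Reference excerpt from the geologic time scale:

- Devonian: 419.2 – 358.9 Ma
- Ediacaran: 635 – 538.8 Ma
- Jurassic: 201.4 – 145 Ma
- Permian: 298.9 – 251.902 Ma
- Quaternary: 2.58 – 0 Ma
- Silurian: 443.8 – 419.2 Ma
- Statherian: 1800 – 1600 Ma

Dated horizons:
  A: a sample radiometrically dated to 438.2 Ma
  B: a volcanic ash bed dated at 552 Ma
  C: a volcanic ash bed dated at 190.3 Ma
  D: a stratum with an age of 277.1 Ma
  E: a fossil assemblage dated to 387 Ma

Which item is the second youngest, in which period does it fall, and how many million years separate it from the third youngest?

Smaller Ma means younger, so youngest first: C 190.3 < D 277.1 < E 387 < A 438.2 < B 552.
Counting 2 along gives D (277.1 Ma); the excerpt puts that inside the Permian, 298.9–251.902 Ma.
Next in line is E (387 Ma), and 387 − 277.1 = 109.9 Myr.

D, in the Permian; 109.9 million years to E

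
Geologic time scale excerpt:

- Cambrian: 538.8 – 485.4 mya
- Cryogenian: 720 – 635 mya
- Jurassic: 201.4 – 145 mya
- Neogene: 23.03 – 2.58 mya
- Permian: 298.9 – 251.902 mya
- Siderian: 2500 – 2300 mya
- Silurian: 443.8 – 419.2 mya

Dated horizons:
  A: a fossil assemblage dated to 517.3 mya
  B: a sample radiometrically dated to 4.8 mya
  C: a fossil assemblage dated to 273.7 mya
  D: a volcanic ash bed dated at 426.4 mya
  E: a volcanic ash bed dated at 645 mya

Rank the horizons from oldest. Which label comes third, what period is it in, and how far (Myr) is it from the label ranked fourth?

Larger Ma means older, so oldest first: E 645 > A 517.3 > D 426.4 > C 273.7 > B 4.8.
Counting 3 along gives D (426.4 Ma); the excerpt puts that inside the Silurian, 443.8–419.2 Ma.
Next in line is C (273.7 Ma), and 426.4 − 273.7 = 152.7 Myr.

D, in the Silurian; 152.7 million years to C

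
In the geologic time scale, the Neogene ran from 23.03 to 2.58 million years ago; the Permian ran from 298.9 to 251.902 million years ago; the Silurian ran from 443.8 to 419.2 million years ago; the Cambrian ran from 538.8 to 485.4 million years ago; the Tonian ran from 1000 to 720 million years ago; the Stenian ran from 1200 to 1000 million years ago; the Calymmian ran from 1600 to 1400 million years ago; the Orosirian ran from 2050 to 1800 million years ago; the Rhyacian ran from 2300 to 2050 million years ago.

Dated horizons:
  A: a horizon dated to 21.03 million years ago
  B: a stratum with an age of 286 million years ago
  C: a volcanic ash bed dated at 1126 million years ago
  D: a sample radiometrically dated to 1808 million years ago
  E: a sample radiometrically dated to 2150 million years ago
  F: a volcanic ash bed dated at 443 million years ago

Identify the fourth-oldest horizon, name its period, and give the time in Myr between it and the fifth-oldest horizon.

F, in the Silurian; 157 million years to B

Larger Ma means older, so oldest first: E 2150 > D 1808 > C 1126 > F 443 > B 286 > A 21.03.
Counting 4 along gives F (443 Ma); the excerpt puts that inside the Silurian, 443.8–419.2 Ma.
Next in line is B (286 Ma), and 443 − 286 = 157 Myr.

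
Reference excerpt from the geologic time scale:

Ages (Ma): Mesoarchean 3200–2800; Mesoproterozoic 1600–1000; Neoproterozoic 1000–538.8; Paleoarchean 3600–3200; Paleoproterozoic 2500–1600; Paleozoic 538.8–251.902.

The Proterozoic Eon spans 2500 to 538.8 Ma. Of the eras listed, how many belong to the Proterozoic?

Eras inside 2500–538.8 Ma: Paleoproterozoic, Mesoproterozoic, Neoproterozoic — 3 in total.

3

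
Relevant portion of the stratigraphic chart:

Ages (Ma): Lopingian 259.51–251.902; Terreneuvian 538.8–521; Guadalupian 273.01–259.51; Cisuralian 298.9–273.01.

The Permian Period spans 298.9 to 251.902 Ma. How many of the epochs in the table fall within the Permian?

3

Epochs inside 298.9–251.902 Ma: Cisuralian, Guadalupian, Lopingian — 3 in total.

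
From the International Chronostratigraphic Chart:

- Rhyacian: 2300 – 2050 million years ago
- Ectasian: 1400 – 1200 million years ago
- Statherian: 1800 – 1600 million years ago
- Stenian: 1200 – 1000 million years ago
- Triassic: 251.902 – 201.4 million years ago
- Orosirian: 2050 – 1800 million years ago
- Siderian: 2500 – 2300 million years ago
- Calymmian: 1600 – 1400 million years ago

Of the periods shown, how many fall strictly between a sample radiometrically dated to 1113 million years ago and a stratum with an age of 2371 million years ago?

5

The older date is 2371 Ma and the younger is 1113 Ma.
Periods with start < 2371 and end > 1113 Ma: Rhyacian (2300–2050), Orosirian (2050–1800), Statherian (1800–1600), Calymmian (1600–1400), Ectasian (1400–1200).
That is 5 complete periods.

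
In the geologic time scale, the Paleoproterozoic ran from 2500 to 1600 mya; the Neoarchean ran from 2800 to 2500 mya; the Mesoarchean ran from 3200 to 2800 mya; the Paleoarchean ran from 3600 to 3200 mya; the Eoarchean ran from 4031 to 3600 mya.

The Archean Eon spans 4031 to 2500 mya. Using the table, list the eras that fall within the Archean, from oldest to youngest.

Eoarchean, Paleoarchean, Mesoarchean, Neoarchean

Eras with both bounds inside 4031–2500 Ma: Eoarchean (4031–3600), Paleoarchean (3600–3200), Mesoarchean (3200–2800), Neoarchean (2800–2500).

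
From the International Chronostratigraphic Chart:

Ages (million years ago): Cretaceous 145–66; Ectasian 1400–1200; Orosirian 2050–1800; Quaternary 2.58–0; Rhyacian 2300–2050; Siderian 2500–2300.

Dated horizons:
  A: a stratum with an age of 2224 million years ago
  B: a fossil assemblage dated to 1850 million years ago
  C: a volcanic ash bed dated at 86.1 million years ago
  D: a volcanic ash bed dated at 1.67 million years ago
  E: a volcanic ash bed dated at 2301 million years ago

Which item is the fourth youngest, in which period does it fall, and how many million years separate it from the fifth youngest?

Smaller Ma means younger, so youngest first: D 1.67 < C 86.1 < B 1850 < A 2224 < E 2301.
Counting 4 along gives A (2224 Ma); the excerpt puts that inside the Rhyacian, 2300–2050 Ma.
Next in line is E (2301 Ma), and 2301 − 2224 = 77 Myr.

A, in the Rhyacian; 77 million years to E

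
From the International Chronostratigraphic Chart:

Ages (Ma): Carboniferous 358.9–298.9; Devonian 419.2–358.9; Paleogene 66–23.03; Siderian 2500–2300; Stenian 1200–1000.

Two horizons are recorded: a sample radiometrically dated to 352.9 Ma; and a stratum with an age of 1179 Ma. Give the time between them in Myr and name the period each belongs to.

826.1 million years apart; the first in the Carboniferous, the second in the Stenian

Elapsed time: 1179 − 352.9 = 826.1 Myr.
352.9 Ma lies within 358.9–298.9 Ma: Carboniferous.
1179 Ma lies within 1200–1000 Ma: Stenian.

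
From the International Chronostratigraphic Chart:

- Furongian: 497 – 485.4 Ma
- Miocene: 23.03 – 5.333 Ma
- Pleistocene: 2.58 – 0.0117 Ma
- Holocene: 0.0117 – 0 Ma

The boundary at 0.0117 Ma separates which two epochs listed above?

The Pleistocene ends at 0.0117 Ma and the Holocene begins at 0.0117 Ma, so they share that boundary.

Pleistocene and Holocene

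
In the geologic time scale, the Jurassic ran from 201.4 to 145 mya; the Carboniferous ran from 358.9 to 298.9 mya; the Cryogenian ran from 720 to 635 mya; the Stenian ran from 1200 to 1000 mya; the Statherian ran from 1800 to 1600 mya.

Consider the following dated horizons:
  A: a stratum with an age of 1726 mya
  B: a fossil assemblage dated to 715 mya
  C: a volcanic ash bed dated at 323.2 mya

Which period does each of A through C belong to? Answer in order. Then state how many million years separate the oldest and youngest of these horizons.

Match each age against the start–end ranges in the excerpt: A = 1726 Ma → Statherian (1800–1600); B = 715 Ma → Cryogenian (720–635); C = 323.2 Ma → Carboniferous (358.9–298.9).
The largest age is 1726 Ma and the smallest is 323.2 Ma; their difference is 1402.8 Myr.

A — Statherian; B — Cryogenian; C — Carboniferous; span 1402.8 million years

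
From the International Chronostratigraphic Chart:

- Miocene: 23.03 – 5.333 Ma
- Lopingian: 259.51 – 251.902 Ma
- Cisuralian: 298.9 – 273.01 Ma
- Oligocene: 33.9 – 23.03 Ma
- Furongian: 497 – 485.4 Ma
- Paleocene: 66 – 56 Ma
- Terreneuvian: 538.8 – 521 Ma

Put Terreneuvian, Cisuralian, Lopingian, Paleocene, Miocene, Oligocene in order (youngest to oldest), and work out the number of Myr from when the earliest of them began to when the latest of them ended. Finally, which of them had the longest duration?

Miocene → Oligocene → Paleocene → Lopingian → Cisuralian → Terreneuvian; total span 533.467 Myr; longest is Cisuralian

Start ages (Ma): Terreneuvian 538.8, Cisuralian 298.9, Lopingian 259.51, Paleocene 66, Oligocene 33.9, Miocene 23.03.
Ordered youngest to oldest: Miocene, Oligocene, Paleocene, Lopingian, Cisuralian, Terreneuvian.
Span = 538.8 − 5.333 = 533.467 Myr.
Durations: Paleocene 10, Cisuralian 25.89, Lopingian 7.608, Oligocene 10.87, Terreneuvian 17.8, Miocene 17.697 → longest is Cisuralian (25.89 Myr).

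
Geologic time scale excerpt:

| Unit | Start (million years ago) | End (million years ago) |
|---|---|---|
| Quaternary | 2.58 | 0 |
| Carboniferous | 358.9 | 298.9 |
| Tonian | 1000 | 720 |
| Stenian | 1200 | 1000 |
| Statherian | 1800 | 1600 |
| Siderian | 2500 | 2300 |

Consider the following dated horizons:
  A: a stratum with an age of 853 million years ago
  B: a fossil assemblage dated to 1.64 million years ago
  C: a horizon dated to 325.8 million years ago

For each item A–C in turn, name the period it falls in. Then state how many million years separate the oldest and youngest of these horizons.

A — Tonian; B — Quaternary; C — Carboniferous; span 851.36 million years

Match each age against the start–end ranges in the excerpt: A = 853 Ma → Tonian (1000–720); B = 1.64 Ma → Quaternary (2.58–0); C = 325.8 Ma → Carboniferous (358.9–298.9).
The largest age is 853 Ma and the smallest is 1.64 Ma; their difference is 851.36 Myr.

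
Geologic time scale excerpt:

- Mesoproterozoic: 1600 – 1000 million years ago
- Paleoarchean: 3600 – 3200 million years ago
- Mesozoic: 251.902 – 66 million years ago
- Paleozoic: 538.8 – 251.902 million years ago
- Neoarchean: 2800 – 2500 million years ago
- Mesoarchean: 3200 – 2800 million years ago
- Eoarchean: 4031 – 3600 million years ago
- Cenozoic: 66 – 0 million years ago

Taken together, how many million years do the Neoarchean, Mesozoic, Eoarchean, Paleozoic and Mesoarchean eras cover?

1603.8 million years

Duration is start − end for each: (2800 − 2500) + (251.902 − 66) + (4031 − 3600) + (538.8 − 251.902) + (3200 − 2800).
That is 300 + 185.902 + 431 + 286.898 + 400, which totals 1603.8 million years.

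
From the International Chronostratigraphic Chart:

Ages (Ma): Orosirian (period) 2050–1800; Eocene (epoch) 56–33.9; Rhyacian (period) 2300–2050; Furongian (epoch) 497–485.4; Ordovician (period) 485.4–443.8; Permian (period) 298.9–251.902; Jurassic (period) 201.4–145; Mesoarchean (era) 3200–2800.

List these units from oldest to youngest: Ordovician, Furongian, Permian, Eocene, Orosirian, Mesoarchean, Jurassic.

Mesoarchean → Orosirian → Furongian → Ordovician → Permian → Jurassic → Eocene

The oldest of these is Mesoarchean (starts 3200 Ma) and the youngest is Eocene (ends 33.9 Ma).
In between, by decreasing start age: Orosirian (2050), Furongian (497), Ordovician (485.4), Permian (298.9), Jurassic (201.4).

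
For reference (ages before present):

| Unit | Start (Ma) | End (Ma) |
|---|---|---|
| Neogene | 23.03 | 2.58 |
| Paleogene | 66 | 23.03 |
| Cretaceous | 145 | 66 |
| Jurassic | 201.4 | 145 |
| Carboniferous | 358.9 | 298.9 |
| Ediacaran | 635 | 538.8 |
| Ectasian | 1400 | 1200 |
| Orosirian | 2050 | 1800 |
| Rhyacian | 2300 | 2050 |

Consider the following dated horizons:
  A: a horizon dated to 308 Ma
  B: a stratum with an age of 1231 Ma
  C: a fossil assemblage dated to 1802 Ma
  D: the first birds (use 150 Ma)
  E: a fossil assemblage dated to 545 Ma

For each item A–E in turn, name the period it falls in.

Match each age against the start–end ranges in the excerpt: A = 308 Ma → Carboniferous (358.9–298.9); B = 1231 Ma → Ectasian (1400–1200); C = 1802 Ma → Orosirian (2050–1800); D = 150 Ma → Jurassic (201.4–145); E = 545 Ma → Ediacaran (635–538.8).

A — Carboniferous; B — Ectasian; C — Orosirian; D — Jurassic; E — Ediacaran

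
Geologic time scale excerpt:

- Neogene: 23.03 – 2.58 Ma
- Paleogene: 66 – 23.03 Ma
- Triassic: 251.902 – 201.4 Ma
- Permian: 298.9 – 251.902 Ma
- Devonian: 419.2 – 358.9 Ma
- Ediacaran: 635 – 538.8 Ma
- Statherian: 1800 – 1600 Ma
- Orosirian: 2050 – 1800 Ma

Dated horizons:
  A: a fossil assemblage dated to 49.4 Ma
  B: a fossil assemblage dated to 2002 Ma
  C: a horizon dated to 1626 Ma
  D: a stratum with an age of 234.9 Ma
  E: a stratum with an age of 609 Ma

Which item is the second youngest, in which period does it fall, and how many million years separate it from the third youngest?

Smaller Ma means younger, so youngest first: A 49.4 < D 234.9 < E 609 < C 1626 < B 2002.
Counting 2 along gives D (234.9 Ma); the excerpt puts that inside the Triassic, 251.902–201.4 Ma.
Next in line is E (609 Ma), and 609 − 234.9 = 374.1 Myr.

D, in the Triassic; 374.1 million years to E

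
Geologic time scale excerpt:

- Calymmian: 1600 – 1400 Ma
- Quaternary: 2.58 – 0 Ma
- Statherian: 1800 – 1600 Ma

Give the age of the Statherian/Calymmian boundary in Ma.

1600 Ma

The Statherian ends and the Calymmian begins at 1600 Ma.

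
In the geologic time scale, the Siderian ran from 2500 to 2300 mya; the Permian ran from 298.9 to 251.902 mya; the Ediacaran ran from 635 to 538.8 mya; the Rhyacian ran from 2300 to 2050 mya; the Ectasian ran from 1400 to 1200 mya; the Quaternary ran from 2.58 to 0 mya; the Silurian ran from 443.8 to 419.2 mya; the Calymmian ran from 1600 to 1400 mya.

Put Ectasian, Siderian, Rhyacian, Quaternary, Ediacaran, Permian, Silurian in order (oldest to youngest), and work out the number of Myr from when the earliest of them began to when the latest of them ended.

Siderian → Rhyacian → Ectasian → Ediacaran → Silurian → Permian → Quaternary; total span 2500 Myr

Start ages (Ma): Siderian 2500, Rhyacian 2300, Ectasian 1400, Ediacaran 635, Silurian 443.8, Permian 298.9, Quaternary 2.58.
Ordered oldest to youngest: Siderian, Rhyacian, Ectasian, Ediacaran, Silurian, Permian, Quaternary.
Span = 2500 − 0 = 2500 Myr.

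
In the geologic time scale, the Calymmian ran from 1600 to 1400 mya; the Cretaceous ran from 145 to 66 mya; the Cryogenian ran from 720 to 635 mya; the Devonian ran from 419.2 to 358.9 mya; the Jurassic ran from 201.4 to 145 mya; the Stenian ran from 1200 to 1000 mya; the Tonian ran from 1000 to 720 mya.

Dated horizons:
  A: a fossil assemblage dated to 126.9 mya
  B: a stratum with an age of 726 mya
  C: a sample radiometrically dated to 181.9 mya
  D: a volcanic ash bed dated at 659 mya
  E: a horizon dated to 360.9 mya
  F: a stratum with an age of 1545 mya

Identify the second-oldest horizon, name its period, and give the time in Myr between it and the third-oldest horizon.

B, in the Tonian; 67 million years to D

Larger Ma means older, so oldest first: F 1545 > B 726 > D 659 > E 360.9 > C 181.9 > A 126.9.
Counting 2 along gives B (726 Ma); the excerpt puts that inside the Tonian, 1000–720 Ma.
Next in line is D (659 Ma), and 726 − 659 = 67 Myr.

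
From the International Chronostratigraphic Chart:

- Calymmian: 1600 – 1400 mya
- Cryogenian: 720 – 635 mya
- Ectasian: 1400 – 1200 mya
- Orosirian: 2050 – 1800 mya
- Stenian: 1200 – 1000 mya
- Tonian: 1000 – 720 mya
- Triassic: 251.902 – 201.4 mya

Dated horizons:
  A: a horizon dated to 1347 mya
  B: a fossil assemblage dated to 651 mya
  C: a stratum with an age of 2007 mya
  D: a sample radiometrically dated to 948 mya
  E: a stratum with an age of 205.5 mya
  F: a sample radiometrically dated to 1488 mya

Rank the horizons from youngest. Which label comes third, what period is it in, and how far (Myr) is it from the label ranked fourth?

D, in the Tonian; 399 million years to A

Smaller Ma means younger, so youngest first: E 205.5 < B 651 < D 948 < A 1347 < F 1488 < C 2007.
Counting 3 along gives D (948 Ma); the excerpt puts that inside the Tonian, 1000–720 Ma.
Next in line is A (1347 Ma), and 1347 − 948 = 399 Myr.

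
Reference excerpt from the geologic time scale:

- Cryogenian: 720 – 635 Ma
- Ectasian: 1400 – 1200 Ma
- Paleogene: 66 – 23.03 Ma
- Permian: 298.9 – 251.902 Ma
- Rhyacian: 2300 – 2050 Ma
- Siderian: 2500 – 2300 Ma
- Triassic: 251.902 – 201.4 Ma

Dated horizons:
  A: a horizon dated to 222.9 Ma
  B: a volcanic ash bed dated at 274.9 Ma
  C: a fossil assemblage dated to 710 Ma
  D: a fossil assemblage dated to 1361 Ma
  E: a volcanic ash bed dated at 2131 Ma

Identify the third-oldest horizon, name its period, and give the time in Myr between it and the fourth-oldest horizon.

Larger Ma means older, so oldest first: E 2131 > D 1361 > C 710 > B 274.9 > A 222.9.
Counting 3 along gives C (710 Ma); the excerpt puts that inside the Cryogenian, 720–635 Ma.
Next in line is B (274.9 Ma), and 710 − 274.9 = 435.1 Myr.

C, in the Cryogenian; 435.1 million years to B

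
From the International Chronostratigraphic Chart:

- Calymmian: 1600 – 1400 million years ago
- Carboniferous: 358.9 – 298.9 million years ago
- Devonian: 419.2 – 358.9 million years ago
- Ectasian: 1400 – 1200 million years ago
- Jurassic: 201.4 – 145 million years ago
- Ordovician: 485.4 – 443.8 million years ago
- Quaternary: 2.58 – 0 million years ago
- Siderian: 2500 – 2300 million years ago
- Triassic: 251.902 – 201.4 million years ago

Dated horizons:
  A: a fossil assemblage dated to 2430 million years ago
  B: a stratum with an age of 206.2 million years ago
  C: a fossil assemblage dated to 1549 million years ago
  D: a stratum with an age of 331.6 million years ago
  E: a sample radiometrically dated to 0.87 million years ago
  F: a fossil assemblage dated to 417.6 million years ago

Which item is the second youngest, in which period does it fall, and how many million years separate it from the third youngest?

B, in the Triassic; 125.4 million years to D

Smaller Ma means younger, so youngest first: E 0.87 < B 206.2 < D 331.6 < F 417.6 < C 1549 < A 2430.
Counting 2 along gives B (206.2 Ma); the excerpt puts that inside the Triassic, 251.902–201.4 Ma.
Next in line is D (331.6 Ma), and 331.6 − 206.2 = 125.4 Myr.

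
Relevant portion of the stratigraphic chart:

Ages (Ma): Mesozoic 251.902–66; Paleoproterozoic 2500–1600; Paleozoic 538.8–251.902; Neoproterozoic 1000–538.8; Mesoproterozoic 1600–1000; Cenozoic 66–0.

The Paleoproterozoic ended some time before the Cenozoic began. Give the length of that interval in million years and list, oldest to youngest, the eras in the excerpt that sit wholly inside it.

End of Paleoproterozoic = 1600 Ma; start of Cenozoic = 66 Ma.
Gap = 1600 − 66 = 1534 Myr.
Eras wholly inside 1600–66 Ma: Mesoproterozoic (1600–1000), Neoproterozoic (1000–538.8), Paleozoic (538.8–251.902), Mesozoic (251.902–66).

1534 million years; Mesoproterozoic, Neoproterozoic, Paleozoic, Mesozoic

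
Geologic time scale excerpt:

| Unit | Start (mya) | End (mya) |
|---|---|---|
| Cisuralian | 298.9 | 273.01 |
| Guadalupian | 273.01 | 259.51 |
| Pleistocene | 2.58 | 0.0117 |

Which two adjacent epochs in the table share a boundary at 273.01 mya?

Cisuralian and Guadalupian

The Cisuralian ends at 273.01 mya and the Guadalupian begins at 273.01 mya, so they share that boundary.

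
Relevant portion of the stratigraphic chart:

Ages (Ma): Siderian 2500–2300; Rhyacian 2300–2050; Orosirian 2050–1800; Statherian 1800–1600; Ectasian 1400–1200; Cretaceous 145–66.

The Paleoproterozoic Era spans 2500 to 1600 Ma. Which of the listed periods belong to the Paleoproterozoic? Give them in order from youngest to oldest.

Periods with both bounds inside 2500–1600 Ma: Statherian (1800–1600), Orosirian (2050–1800), Rhyacian (2300–2050), Siderian (2500–2300).

Statherian, Orosirian, Rhyacian, Siderian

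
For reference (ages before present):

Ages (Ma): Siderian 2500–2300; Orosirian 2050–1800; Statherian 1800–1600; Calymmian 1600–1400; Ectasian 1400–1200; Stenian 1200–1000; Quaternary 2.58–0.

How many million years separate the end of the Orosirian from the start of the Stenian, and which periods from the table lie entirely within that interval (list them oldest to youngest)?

End of Orosirian = 1800 Ma; start of Stenian = 1200 Ma.
Gap = 1800 − 1200 = 600 Myr.
Periods wholly inside 1800–1200 Ma: Statherian (1800–1600), Calymmian (1600–1400), Ectasian (1400–1200).

600 million years; Statherian, Calymmian, Ectasian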